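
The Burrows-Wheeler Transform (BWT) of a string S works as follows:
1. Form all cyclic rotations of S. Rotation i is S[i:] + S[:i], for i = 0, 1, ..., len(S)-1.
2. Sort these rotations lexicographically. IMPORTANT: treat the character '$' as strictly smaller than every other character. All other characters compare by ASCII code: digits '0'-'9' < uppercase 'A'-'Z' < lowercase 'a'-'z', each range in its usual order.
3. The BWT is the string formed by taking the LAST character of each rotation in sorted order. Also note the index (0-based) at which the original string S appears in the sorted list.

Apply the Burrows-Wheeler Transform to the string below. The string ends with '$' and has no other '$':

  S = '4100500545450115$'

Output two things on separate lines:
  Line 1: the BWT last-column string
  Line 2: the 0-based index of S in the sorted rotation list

Answer: 515500401$5510440
9

Derivation:
All 17 rotations (rotation i = S[i:]+S[:i]):
  rot[0] = 4100500545450115$
  rot[1] = 100500545450115$4
  rot[2] = 00500545450115$41
  rot[3] = 0500545450115$410
  rot[4] = 500545450115$4100
  rot[5] = 00545450115$41005
  rot[6] = 0545450115$410050
  rot[7] = 545450115$4100500
  rot[8] = 45450115$41005005
  rot[9] = 5450115$410050054
  rot[10] = 450115$4100500545
  rot[11] = 50115$41005005454
  rot[12] = 0115$410050054545
  rot[13] = 115$4100500545450
  rot[14] = 15$41005005454501
  rot[15] = 5$410050054545011
  rot[16] = $4100500545450115
Sorted (with $ < everything):
  sorted[0] = $4100500545450115  (last char: '5')
  sorted[1] = 00500545450115$41  (last char: '1')
  sorted[2] = 00545450115$41005  (last char: '5')
  sorted[3] = 0115$410050054545  (last char: '5')
  sorted[4] = 0500545450115$410  (last char: '0')
  sorted[5] = 0545450115$410050  (last char: '0')
  sorted[6] = 100500545450115$4  (last char: '4')
  sorted[7] = 115$4100500545450  (last char: '0')
  sorted[8] = 15$41005005454501  (last char: '1')
  sorted[9] = 4100500545450115$  (last char: '$')
  sorted[10] = 450115$4100500545  (last char: '5')
  sorted[11] = 45450115$41005005  (last char: '5')
  sorted[12] = 5$410050054545011  (last char: '1')
  sorted[13] = 500545450115$4100  (last char: '0')
  sorted[14] = 50115$41005005454  (last char: '4')
  sorted[15] = 5450115$410050054  (last char: '4')
  sorted[16] = 545450115$4100500  (last char: '0')
Last column: 515500401$5510440
Original string S is at sorted index 9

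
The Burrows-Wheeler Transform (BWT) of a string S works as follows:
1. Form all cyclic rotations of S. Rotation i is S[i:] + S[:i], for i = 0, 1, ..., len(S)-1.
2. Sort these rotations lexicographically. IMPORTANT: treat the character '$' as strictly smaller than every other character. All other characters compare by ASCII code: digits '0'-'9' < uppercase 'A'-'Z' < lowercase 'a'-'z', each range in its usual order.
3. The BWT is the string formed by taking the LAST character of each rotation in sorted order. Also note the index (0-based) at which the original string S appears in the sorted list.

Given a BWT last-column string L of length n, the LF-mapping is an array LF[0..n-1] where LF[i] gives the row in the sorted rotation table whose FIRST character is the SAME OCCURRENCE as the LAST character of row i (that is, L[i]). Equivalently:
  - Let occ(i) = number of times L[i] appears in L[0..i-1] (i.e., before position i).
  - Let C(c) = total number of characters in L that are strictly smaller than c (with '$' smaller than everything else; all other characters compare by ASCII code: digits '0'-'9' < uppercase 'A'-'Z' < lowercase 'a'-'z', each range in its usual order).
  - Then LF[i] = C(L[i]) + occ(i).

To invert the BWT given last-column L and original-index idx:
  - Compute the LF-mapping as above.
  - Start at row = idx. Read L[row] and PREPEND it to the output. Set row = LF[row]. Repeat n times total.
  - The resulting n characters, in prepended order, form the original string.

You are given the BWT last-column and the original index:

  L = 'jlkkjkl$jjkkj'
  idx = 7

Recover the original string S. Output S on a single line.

LF mapping: 1 11 6 7 2 8 12 0 3 4 9 10 5
Walk LF starting at row 7, prepending L[row]:
  step 1: row=7, L[7]='$', prepend. Next row=LF[7]=0
  step 2: row=0, L[0]='j', prepend. Next row=LF[0]=1
  step 3: row=1, L[1]='l', prepend. Next row=LF[1]=11
  step 4: row=11, L[11]='k', prepend. Next row=LF[11]=10
  step 5: row=10, L[10]='k', prepend. Next row=LF[10]=9
  step 6: row=9, L[9]='j', prepend. Next row=LF[9]=4
  step 7: row=4, L[4]='j', prepend. Next row=LF[4]=2
  step 8: row=2, L[2]='k', prepend. Next row=LF[2]=6
  step 9: row=6, L[6]='l', prepend. Next row=LF[6]=12
  step 10: row=12, L[12]='j', prepend. Next row=LF[12]=5
  step 11: row=5, L[5]='k', prepend. Next row=LF[5]=8
  step 12: row=8, L[8]='j', prepend. Next row=LF[8]=3
  step 13: row=3, L[3]='k', prepend. Next row=LF[3]=7
Reversed output: kjkjlkjjkklj$

Answer: kjkjlkjjkklj$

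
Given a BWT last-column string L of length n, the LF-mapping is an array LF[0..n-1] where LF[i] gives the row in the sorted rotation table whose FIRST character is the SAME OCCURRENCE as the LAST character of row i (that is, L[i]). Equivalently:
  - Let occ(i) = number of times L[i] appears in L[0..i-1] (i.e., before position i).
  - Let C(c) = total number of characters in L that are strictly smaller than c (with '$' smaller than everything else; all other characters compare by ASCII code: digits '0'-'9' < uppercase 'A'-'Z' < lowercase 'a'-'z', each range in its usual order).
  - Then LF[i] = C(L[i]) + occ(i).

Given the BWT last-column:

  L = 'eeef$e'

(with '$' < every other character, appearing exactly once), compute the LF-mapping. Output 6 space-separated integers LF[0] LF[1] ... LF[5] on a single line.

Char counts: '$':1, 'e':4, 'f':1
C (first-col start): C('$')=0, C('e')=1, C('f')=5
L[0]='e': occ=0, LF[0]=C('e')+0=1+0=1
L[1]='e': occ=1, LF[1]=C('e')+1=1+1=2
L[2]='e': occ=2, LF[2]=C('e')+2=1+2=3
L[3]='f': occ=0, LF[3]=C('f')+0=5+0=5
L[4]='$': occ=0, LF[4]=C('$')+0=0+0=0
L[5]='e': occ=3, LF[5]=C('e')+3=1+3=4

Answer: 1 2 3 5 0 4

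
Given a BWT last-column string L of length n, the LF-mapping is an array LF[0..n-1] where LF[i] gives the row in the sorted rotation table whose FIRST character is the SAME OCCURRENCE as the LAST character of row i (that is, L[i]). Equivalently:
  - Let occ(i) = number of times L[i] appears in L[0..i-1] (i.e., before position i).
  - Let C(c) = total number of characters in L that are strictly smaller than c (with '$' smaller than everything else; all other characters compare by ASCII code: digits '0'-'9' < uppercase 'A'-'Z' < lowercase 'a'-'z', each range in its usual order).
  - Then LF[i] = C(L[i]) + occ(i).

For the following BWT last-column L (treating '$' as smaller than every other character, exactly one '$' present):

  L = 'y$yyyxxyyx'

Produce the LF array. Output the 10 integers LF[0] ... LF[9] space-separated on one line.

Char counts: '$':1, 'x':3, 'y':6
C (first-col start): C('$')=0, C('x')=1, C('y')=4
L[0]='y': occ=0, LF[0]=C('y')+0=4+0=4
L[1]='$': occ=0, LF[1]=C('$')+0=0+0=0
L[2]='y': occ=1, LF[2]=C('y')+1=4+1=5
L[3]='y': occ=2, LF[3]=C('y')+2=4+2=6
L[4]='y': occ=3, LF[4]=C('y')+3=4+3=7
L[5]='x': occ=0, LF[5]=C('x')+0=1+0=1
L[6]='x': occ=1, LF[6]=C('x')+1=1+1=2
L[7]='y': occ=4, LF[7]=C('y')+4=4+4=8
L[8]='y': occ=5, LF[8]=C('y')+5=4+5=9
L[9]='x': occ=2, LF[9]=C('x')+2=1+2=3

Answer: 4 0 5 6 7 1 2 8 9 3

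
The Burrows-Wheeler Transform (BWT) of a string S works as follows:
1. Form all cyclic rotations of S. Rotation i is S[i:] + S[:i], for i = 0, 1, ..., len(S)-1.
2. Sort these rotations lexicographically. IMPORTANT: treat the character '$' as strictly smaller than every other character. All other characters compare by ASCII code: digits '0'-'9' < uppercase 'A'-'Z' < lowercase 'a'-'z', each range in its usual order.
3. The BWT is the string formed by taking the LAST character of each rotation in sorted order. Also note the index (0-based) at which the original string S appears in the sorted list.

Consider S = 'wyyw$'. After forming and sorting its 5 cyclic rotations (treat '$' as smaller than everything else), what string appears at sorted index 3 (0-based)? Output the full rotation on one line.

All 5 rotations (rotation i = S[i:]+S[:i]):
  rot[0] = wyyw$
  rot[1] = yyw$w
  rot[2] = yw$wy
  rot[3] = w$wyy
  rot[4] = $wyyw
Sorted (with $ < everything):
  sorted[0] = $wyyw
  sorted[1] = w$wyy
  sorted[2] = wyyw$
  sorted[3] = yw$wy
  sorted[4] = yyw$w
sorted[3] = yw$wy

Answer: yw$wy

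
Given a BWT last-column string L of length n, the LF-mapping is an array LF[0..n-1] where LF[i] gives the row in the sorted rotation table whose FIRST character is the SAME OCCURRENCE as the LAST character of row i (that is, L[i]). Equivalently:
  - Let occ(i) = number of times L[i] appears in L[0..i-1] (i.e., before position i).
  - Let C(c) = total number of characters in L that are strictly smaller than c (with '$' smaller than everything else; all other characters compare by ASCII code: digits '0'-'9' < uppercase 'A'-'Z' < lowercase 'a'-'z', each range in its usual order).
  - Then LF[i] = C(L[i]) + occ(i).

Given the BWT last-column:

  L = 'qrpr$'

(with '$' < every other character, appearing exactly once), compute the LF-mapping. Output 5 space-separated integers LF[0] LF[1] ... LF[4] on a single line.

Char counts: '$':1, 'p':1, 'q':1, 'r':2
C (first-col start): C('$')=0, C('p')=1, C('q')=2, C('r')=3
L[0]='q': occ=0, LF[0]=C('q')+0=2+0=2
L[1]='r': occ=0, LF[1]=C('r')+0=3+0=3
L[2]='p': occ=0, LF[2]=C('p')+0=1+0=1
L[3]='r': occ=1, LF[3]=C('r')+1=3+1=4
L[4]='$': occ=0, LF[4]=C('$')+0=0+0=0

Answer: 2 3 1 4 0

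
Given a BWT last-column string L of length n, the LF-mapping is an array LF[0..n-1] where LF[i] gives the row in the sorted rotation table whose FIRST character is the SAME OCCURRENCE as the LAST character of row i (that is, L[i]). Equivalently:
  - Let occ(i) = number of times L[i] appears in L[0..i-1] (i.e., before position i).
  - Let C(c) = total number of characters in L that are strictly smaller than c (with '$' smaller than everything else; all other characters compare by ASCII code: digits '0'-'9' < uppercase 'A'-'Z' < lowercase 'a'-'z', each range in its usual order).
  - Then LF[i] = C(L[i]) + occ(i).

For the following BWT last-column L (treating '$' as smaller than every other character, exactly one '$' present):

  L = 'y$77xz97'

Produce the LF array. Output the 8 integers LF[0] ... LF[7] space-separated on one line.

Char counts: '$':1, '7':3, '9':1, 'x':1, 'y':1, 'z':1
C (first-col start): C('$')=0, C('7')=1, C('9')=4, C('x')=5, C('y')=6, C('z')=7
L[0]='y': occ=0, LF[0]=C('y')+0=6+0=6
L[1]='$': occ=0, LF[1]=C('$')+0=0+0=0
L[2]='7': occ=0, LF[2]=C('7')+0=1+0=1
L[3]='7': occ=1, LF[3]=C('7')+1=1+1=2
L[4]='x': occ=0, LF[4]=C('x')+0=5+0=5
L[5]='z': occ=0, LF[5]=C('z')+0=7+0=7
L[6]='9': occ=0, LF[6]=C('9')+0=4+0=4
L[7]='7': occ=2, LF[7]=C('7')+2=1+2=3

Answer: 6 0 1 2 5 7 4 3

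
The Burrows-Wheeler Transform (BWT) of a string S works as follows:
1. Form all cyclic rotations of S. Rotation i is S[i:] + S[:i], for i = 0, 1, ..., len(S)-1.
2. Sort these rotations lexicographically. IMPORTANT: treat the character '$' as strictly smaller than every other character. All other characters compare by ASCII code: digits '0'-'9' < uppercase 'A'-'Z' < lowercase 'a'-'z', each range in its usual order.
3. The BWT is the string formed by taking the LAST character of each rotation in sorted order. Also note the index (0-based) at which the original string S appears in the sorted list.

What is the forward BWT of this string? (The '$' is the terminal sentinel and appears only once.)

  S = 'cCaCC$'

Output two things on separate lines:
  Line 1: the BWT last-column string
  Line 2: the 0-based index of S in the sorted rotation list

All 6 rotations (rotation i = S[i:]+S[:i]):
  rot[0] = cCaCC$
  rot[1] = CaCC$c
  rot[2] = aCC$cC
  rot[3] = CC$cCa
  rot[4] = C$cCaC
  rot[5] = $cCaCC
Sorted (with $ < everything):
  sorted[0] = $cCaCC  (last char: 'C')
  sorted[1] = C$cCaC  (last char: 'C')
  sorted[2] = CC$cCa  (last char: 'a')
  sorted[3] = CaCC$c  (last char: 'c')
  sorted[4] = aCC$cC  (last char: 'C')
  sorted[5] = cCaCC$  (last char: '$')
Last column: CCacC$
Original string S is at sorted index 5

Answer: CCacC$
5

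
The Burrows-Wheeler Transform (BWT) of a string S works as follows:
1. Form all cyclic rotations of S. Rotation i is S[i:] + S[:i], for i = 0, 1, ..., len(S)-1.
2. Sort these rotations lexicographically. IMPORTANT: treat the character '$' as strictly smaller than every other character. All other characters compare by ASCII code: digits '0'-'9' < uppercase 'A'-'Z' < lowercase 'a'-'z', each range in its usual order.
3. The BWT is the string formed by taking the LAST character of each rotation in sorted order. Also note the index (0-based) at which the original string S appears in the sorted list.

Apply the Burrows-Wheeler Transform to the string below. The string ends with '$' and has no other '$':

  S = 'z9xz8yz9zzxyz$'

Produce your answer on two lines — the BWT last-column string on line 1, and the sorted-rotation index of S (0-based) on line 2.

All 14 rotations (rotation i = S[i:]+S[:i]):
  rot[0] = z9xz8yz9zzxyz$
  rot[1] = 9xz8yz9zzxyz$z
  rot[2] = xz8yz9zzxyz$z9
  rot[3] = z8yz9zzxyz$z9x
  rot[4] = 8yz9zzxyz$z9xz
  rot[5] = yz9zzxyz$z9xz8
  rot[6] = z9zzxyz$z9xz8y
  rot[7] = 9zzxyz$z9xz8yz
  rot[8] = zzxyz$z9xz8yz9
  rot[9] = zxyz$z9xz8yz9z
  rot[10] = xyz$z9xz8yz9zz
  rot[11] = yz$z9xz8yz9zzx
  rot[12] = z$z9xz8yz9zzxy
  rot[13] = $z9xz8yz9zzxyz
Sorted (with $ < everything):
  sorted[0] = $z9xz8yz9zzxyz  (last char: 'z')
  sorted[1] = 8yz9zzxyz$z9xz  (last char: 'z')
  sorted[2] = 9xz8yz9zzxyz$z  (last char: 'z')
  sorted[3] = 9zzxyz$z9xz8yz  (last char: 'z')
  sorted[4] = xyz$z9xz8yz9zz  (last char: 'z')
  sorted[5] = xz8yz9zzxyz$z9  (last char: '9')
  sorted[6] = yz$z9xz8yz9zzx  (last char: 'x')
  sorted[7] = yz9zzxyz$z9xz8  (last char: '8')
  sorted[8] = z$z9xz8yz9zzxy  (last char: 'y')
  sorted[9] = z8yz9zzxyz$z9x  (last char: 'x')
  sorted[10] = z9xz8yz9zzxyz$  (last char: '$')
  sorted[11] = z9zzxyz$z9xz8y  (last char: 'y')
  sorted[12] = zxyz$z9xz8yz9z  (last char: 'z')
  sorted[13] = zzxyz$z9xz8yz9  (last char: '9')
Last column: zzzzz9x8yx$yz9
Original string S is at sorted index 10

Answer: zzzzz9x8yx$yz9
10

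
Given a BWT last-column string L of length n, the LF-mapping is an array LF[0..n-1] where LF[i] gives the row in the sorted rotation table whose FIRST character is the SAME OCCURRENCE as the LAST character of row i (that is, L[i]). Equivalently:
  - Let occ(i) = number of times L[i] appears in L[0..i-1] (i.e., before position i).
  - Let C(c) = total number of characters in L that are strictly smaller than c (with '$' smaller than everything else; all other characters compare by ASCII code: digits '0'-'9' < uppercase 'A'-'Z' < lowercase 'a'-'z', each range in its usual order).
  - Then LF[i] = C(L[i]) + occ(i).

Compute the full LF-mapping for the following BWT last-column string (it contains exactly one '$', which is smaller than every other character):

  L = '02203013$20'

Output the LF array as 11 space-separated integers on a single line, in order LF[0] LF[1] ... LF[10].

Char counts: '$':1, '0':4, '1':1, '2':3, '3':2
C (first-col start): C('$')=0, C('0')=1, C('1')=5, C('2')=6, C('3')=9
L[0]='0': occ=0, LF[0]=C('0')+0=1+0=1
L[1]='2': occ=0, LF[1]=C('2')+0=6+0=6
L[2]='2': occ=1, LF[2]=C('2')+1=6+1=7
L[3]='0': occ=1, LF[3]=C('0')+1=1+1=2
L[4]='3': occ=0, LF[4]=C('3')+0=9+0=9
L[5]='0': occ=2, LF[5]=C('0')+2=1+2=3
L[6]='1': occ=0, LF[6]=C('1')+0=5+0=5
L[7]='3': occ=1, LF[7]=C('3')+1=9+1=10
L[8]='$': occ=0, LF[8]=C('$')+0=0+0=0
L[9]='2': occ=2, LF[9]=C('2')+2=6+2=8
L[10]='0': occ=3, LF[10]=C('0')+3=1+3=4

Answer: 1 6 7 2 9 3 5 10 0 8 4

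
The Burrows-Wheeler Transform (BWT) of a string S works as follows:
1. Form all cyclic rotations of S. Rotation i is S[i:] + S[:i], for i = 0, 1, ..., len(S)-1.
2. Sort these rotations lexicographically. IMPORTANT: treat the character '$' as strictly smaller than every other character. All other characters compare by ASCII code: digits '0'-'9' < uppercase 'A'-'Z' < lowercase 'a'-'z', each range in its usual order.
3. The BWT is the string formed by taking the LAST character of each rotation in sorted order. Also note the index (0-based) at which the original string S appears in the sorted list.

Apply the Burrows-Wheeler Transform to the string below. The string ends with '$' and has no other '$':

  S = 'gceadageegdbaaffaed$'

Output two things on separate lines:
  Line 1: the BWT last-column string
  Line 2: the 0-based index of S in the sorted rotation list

All 20 rotations (rotation i = S[i:]+S[:i]):
  rot[0] = gceadageegdbaaffaed$
  rot[1] = ceadageegdbaaffaed$g
  rot[2] = eadageegdbaaffaed$gc
  rot[3] = adageegdbaaffaed$gce
  rot[4] = dageegdbaaffaed$gcea
  rot[5] = ageegdbaaffaed$gcead
  rot[6] = geegdbaaffaed$gceada
  rot[7] = eegdbaaffaed$gceadag
  rot[8] = egdbaaffaed$gceadage
  rot[9] = gdbaaffaed$gceadagee
  rot[10] = dbaaffaed$gceadageeg
  rot[11] = baaffaed$gceadageegd
  rot[12] = aaffaed$gceadageegdb
  rot[13] = affaed$gceadageegdba
  rot[14] = ffaed$gceadageegdbaa
  rot[15] = faed$gceadageegdbaaf
  rot[16] = aed$gceadageegdbaaff
  rot[17] = ed$gceadageegdbaaffa
  rot[18] = d$gceadageegdbaaffae
  rot[19] = $gceadageegdbaaffaed
Sorted (with $ < everything):
  sorted[0] = $gceadageegdbaaffaed  (last char: 'd')
  sorted[1] = aaffaed$gceadageegdb  (last char: 'b')
  sorted[2] = adageegdbaaffaed$gce  (last char: 'e')
  sorted[3] = aed$gceadageegdbaaff  (last char: 'f')
  sorted[4] = affaed$gceadageegdba  (last char: 'a')
  sorted[5] = ageegdbaaffaed$gcead  (last char: 'd')
  sorted[6] = baaffaed$gceadageegd  (last char: 'd')
  sorted[7] = ceadageegdbaaffaed$g  (last char: 'g')
  sorted[8] = d$gceadageegdbaaffae  (last char: 'e')
  sorted[9] = dageegdbaaffaed$gcea  (last char: 'a')
  sorted[10] = dbaaffaed$gceadageeg  (last char: 'g')
  sorted[11] = eadageegdbaaffaed$gc  (last char: 'c')
  sorted[12] = ed$gceadageegdbaaffa  (last char: 'a')
  sorted[13] = eegdbaaffaed$gceadag  (last char: 'g')
  sorted[14] = egdbaaffaed$gceadage  (last char: 'e')
  sorted[15] = faed$gceadageegdbaaf  (last char: 'f')
  sorted[16] = ffaed$gceadageegdbaa  (last char: 'a')
  sorted[17] = gceadageegdbaaffaed$  (last char: '$')
  sorted[18] = gdbaaffaed$gceadagee  (last char: 'e')
  sorted[19] = geegdbaaffaed$gceada  (last char: 'a')
Last column: dbefaddgeagcagefa$ea
Original string S is at sorted index 17

Answer: dbefaddgeagcagefa$ea
17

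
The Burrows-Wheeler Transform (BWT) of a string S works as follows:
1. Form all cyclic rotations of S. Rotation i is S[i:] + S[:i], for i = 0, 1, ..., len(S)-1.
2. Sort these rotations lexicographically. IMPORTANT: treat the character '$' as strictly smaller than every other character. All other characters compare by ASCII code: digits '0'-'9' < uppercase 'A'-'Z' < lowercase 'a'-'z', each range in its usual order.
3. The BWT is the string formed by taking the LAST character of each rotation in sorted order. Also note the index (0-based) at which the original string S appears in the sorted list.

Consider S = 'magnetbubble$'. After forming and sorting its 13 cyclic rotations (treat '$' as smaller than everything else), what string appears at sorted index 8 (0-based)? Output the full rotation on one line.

All 13 rotations (rotation i = S[i:]+S[:i]):
  rot[0] = magnetbubble$
  rot[1] = agnetbubble$m
  rot[2] = gnetbubble$ma
  rot[3] = netbubble$mag
  rot[4] = etbubble$magn
  rot[5] = tbubble$magne
  rot[6] = bubble$magnet
  rot[7] = ubble$magnetb
  rot[8] = bble$magnetbu
  rot[9] = ble$magnetbub
  rot[10] = le$magnetbubb
  rot[11] = e$magnetbubbl
  rot[12] = $magnetbubble
Sorted (with $ < everything):
  sorted[0] = $magnetbubble
  sorted[1] = agnetbubble$m
  sorted[2] = bble$magnetbu
  sorted[3] = ble$magnetbub
  sorted[4] = bubble$magnet
  sorted[5] = e$magnetbubbl
  sorted[6] = etbubble$magn
  sorted[7] = gnetbubble$ma
  sorted[8] = le$magnetbubb
  sorted[9] = magnetbubble$
  sorted[10] = netbubble$mag
  sorted[11] = tbubble$magne
  sorted[12] = ubble$magnetb
sorted[8] = le$magnetbubb

Answer: le$magnetbubb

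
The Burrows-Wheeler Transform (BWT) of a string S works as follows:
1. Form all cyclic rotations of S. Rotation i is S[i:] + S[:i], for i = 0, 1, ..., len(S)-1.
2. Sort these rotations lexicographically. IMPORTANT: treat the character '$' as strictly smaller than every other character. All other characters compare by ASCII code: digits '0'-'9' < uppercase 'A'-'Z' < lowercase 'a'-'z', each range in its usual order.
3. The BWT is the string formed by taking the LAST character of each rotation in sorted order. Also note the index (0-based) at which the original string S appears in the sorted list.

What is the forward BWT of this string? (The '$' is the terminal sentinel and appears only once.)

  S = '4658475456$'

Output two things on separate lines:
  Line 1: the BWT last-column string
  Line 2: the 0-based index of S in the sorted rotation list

Answer: 65$87465445
2

Derivation:
All 11 rotations (rotation i = S[i:]+S[:i]):
  rot[0] = 4658475456$
  rot[1] = 658475456$4
  rot[2] = 58475456$46
  rot[3] = 8475456$465
  rot[4] = 475456$4658
  rot[5] = 75456$46584
  rot[6] = 5456$465847
  rot[7] = 456$4658475
  rot[8] = 56$46584754
  rot[9] = 6$465847545
  rot[10] = $4658475456
Sorted (with $ < everything):
  sorted[0] = $4658475456  (last char: '6')
  sorted[1] = 456$4658475  (last char: '5')
  sorted[2] = 4658475456$  (last char: '$')
  sorted[3] = 475456$4658  (last char: '8')
  sorted[4] = 5456$465847  (last char: '7')
  sorted[5] = 56$46584754  (last char: '4')
  sorted[6] = 58475456$46  (last char: '6')
  sorted[7] = 6$465847545  (last char: '5')
  sorted[8] = 658475456$4  (last char: '4')
  sorted[9] = 75456$46584  (last char: '4')
  sorted[10] = 8475456$465  (last char: '5')
Last column: 65$87465445
Original string S is at sorted index 2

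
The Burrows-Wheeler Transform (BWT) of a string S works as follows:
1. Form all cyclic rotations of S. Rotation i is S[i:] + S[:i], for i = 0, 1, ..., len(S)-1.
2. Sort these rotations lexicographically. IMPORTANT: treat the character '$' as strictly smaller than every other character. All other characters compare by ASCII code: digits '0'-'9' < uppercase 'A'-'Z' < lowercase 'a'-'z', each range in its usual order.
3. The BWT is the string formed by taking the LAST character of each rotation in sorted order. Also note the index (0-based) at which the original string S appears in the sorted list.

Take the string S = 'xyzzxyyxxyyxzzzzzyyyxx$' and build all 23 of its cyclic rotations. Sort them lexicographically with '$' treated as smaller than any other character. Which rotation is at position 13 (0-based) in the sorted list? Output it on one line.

Answer: yyxzzzzzyyyxx$xyzzxyyxx

Derivation:
All 23 rotations (rotation i = S[i:]+S[:i]):
  rot[0] = xyzzxyyxxyyxzzzzzyyyxx$
  rot[1] = yzzxyyxxyyxzzzzzyyyxx$x
  rot[2] = zzxyyxxyyxzzzzzyyyxx$xy
  rot[3] = zxyyxxyyxzzzzzyyyxx$xyz
  rot[4] = xyyxxyyxzzzzzyyyxx$xyzz
  rot[5] = yyxxyyxzzzzzyyyxx$xyzzx
  rot[6] = yxxyyxzzzzzyyyxx$xyzzxy
  rot[7] = xxyyxzzzzzyyyxx$xyzzxyy
  rot[8] = xyyxzzzzzyyyxx$xyzzxyyx
  rot[9] = yyxzzzzzyyyxx$xyzzxyyxx
  rot[10] = yxzzzzzyyyxx$xyzzxyyxxy
  rot[11] = xzzzzzyyyxx$xyzzxyyxxyy
  rot[12] = zzzzzyyyxx$xyzzxyyxxyyx
  rot[13] = zzzzyyyxx$xyzzxyyxxyyxz
  rot[14] = zzzyyyxx$xyzzxyyxxyyxzz
  rot[15] = zzyyyxx$xyzzxyyxxyyxzzz
  rot[16] = zyyyxx$xyzzxyyxxyyxzzzz
  rot[17] = yyyxx$xyzzxyyxxyyxzzzzz
  rot[18] = yyxx$xyzzxyyxxyyxzzzzzy
  rot[19] = yxx$xyzzxyyxxyyxzzzzzyy
  rot[20] = xx$xyzzxyyxxyyxzzzzzyyy
  rot[21] = x$xyzzxyyxxyyxzzzzzyyyx
  rot[22] = $xyzzxyyxxyyxzzzzzyyyxx
Sorted (with $ < everything):
  sorted[0] = $xyzzxyyxxyyxzzzzzyyyxx
  sorted[1] = x$xyzzxyyxxyyxzzzzzyyyx
  sorted[2] = xx$xyzzxyyxxyyxzzzzzyyy
  sorted[3] = xxyyxzzzzzyyyxx$xyzzxyy
  sorted[4] = xyyxxyyxzzzzzyyyxx$xyzz
  sorted[5] = xyyxzzzzzyyyxx$xyzzxyyx
  sorted[6] = xyzzxyyxxyyxzzzzzyyyxx$
  sorted[7] = xzzzzzyyyxx$xyzzxyyxxyy
  sorted[8] = yxx$xyzzxyyxxyyxzzzzzyy
  sorted[9] = yxxyyxzzzzzyyyxx$xyzzxy
  sorted[10] = yxzzzzzyyyxx$xyzzxyyxxy
  sorted[11] = yyxx$xyzzxyyxxyyxzzzzzy
  sorted[12] = yyxxyyxzzzzzyyyxx$xyzzx
  sorted[13] = yyxzzzzzyyyxx$xyzzxyyxx
  sorted[14] = yyyxx$xyzzxyyxxyyxzzzzz
  sorted[15] = yzzxyyxxyyxzzzzzyyyxx$x
  sorted[16] = zxyyxxyyxzzzzzyyyxx$xyz
  sorted[17] = zyyyxx$xyzzxyyxxyyxzzzz
  sorted[18] = zzxyyxxyyxzzzzzyyyxx$xy
  sorted[19] = zzyyyxx$xyzzxyyxxyyxzzz
  sorted[20] = zzzyyyxx$xyzzxyyxxyyxzz
  sorted[21] = zzzzyyyxx$xyzzxyyxxyyxz
  sorted[22] = zzzzzyyyxx$xyzzxyyxxyyx
sorted[13] = yyxzzzzzyyyxx$xyzzxyyxx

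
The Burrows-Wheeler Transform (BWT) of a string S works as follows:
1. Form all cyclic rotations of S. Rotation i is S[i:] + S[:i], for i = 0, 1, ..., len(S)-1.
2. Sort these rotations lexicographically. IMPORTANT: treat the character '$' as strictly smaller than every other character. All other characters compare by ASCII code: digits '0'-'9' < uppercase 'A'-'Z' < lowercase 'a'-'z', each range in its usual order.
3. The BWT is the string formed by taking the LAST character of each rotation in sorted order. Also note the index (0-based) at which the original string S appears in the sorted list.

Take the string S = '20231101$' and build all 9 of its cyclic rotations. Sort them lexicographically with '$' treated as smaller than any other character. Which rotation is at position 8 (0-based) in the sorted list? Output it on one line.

All 9 rotations (rotation i = S[i:]+S[:i]):
  rot[0] = 20231101$
  rot[1] = 0231101$2
  rot[2] = 231101$20
  rot[3] = 31101$202
  rot[4] = 1101$2023
  rot[5] = 101$20231
  rot[6] = 01$202311
  rot[7] = 1$2023110
  rot[8] = $20231101
Sorted (with $ < everything):
  sorted[0] = $20231101
  sorted[1] = 01$202311
  sorted[2] = 0231101$2
  sorted[3] = 1$2023110
  sorted[4] = 101$20231
  sorted[5] = 1101$2023
  sorted[6] = 20231101$
  sorted[7] = 231101$20
  sorted[8] = 31101$202
sorted[8] = 31101$202

Answer: 31101$202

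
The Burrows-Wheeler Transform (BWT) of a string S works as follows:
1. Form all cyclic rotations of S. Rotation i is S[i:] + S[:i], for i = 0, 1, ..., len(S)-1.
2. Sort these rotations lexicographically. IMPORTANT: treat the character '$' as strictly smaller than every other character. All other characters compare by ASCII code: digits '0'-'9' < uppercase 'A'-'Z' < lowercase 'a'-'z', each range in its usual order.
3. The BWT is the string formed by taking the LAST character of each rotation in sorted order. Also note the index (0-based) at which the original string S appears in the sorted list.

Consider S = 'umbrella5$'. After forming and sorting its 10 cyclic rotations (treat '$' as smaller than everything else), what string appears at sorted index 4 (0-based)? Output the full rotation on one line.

All 10 rotations (rotation i = S[i:]+S[:i]):
  rot[0] = umbrella5$
  rot[1] = mbrella5$u
  rot[2] = brella5$um
  rot[3] = rella5$umb
  rot[4] = ella5$umbr
  rot[5] = lla5$umbre
  rot[6] = la5$umbrel
  rot[7] = a5$umbrell
  rot[8] = 5$umbrella
  rot[9] = $umbrella5
Sorted (with $ < everything):
  sorted[0] = $umbrella5
  sorted[1] = 5$umbrella
  sorted[2] = a5$umbrell
  sorted[3] = brella5$um
  sorted[4] = ella5$umbr
  sorted[5] = la5$umbrel
  sorted[6] = lla5$umbre
  sorted[7] = mbrella5$u
  sorted[8] = rella5$umb
  sorted[9] = umbrella5$
sorted[4] = ella5$umbr

Answer: ella5$umbr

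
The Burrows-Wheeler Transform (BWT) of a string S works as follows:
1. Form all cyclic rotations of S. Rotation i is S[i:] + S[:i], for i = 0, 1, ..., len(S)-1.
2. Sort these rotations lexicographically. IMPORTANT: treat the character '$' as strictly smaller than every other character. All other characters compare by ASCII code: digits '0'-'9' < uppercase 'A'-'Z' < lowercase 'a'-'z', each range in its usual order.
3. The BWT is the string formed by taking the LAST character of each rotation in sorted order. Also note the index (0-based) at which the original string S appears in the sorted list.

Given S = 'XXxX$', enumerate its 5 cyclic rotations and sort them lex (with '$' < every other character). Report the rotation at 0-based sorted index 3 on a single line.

Answer: XxX$X

Derivation:
All 5 rotations (rotation i = S[i:]+S[:i]):
  rot[0] = XXxX$
  rot[1] = XxX$X
  rot[2] = xX$XX
  rot[3] = X$XXx
  rot[4] = $XXxX
Sorted (with $ < everything):
  sorted[0] = $XXxX
  sorted[1] = X$XXx
  sorted[2] = XXxX$
  sorted[3] = XxX$X
  sorted[4] = xX$XX
sorted[3] = XxX$X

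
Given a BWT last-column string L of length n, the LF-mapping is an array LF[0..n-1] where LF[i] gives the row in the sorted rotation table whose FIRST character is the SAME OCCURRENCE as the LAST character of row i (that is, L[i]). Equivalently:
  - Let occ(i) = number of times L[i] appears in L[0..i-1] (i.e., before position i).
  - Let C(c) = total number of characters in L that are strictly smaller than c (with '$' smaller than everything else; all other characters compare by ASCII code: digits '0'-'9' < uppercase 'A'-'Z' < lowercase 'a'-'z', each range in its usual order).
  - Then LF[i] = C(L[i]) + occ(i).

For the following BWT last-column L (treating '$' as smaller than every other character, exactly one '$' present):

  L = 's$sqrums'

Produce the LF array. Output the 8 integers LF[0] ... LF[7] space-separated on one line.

Char counts: '$':1, 'm':1, 'q':1, 'r':1, 's':3, 'u':1
C (first-col start): C('$')=0, C('m')=1, C('q')=2, C('r')=3, C('s')=4, C('u')=7
L[0]='s': occ=0, LF[0]=C('s')+0=4+0=4
L[1]='$': occ=0, LF[1]=C('$')+0=0+0=0
L[2]='s': occ=1, LF[2]=C('s')+1=4+1=5
L[3]='q': occ=0, LF[3]=C('q')+0=2+0=2
L[4]='r': occ=0, LF[4]=C('r')+0=3+0=3
L[5]='u': occ=0, LF[5]=C('u')+0=7+0=7
L[6]='m': occ=0, LF[6]=C('m')+0=1+0=1
L[7]='s': occ=2, LF[7]=C('s')+2=4+2=6

Answer: 4 0 5 2 3 7 1 6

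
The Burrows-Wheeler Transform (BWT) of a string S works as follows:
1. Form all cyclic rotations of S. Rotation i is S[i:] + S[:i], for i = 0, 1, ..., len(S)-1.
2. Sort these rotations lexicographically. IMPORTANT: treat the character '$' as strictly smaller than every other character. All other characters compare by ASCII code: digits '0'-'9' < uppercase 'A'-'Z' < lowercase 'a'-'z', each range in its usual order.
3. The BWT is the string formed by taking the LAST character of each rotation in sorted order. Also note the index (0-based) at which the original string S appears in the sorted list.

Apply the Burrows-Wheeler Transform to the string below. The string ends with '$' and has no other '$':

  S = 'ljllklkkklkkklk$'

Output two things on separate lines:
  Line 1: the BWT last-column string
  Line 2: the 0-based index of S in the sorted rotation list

Answer: kllllkkkkl$kkklj
10

Derivation:
All 16 rotations (rotation i = S[i:]+S[:i]):
  rot[0] = ljllklkkklkkklk$
  rot[1] = jllklkkklkkklk$l
  rot[2] = llklkkklkkklk$lj
  rot[3] = lklkkklkkklk$ljl
  rot[4] = klkkklkkklk$ljll
  rot[5] = lkkklkkklk$ljllk
  rot[6] = kkklkkklk$ljllkl
  rot[7] = kklkkklk$ljllklk
  rot[8] = klkkklk$ljllklkk
  rot[9] = lkkklk$ljllklkkk
  rot[10] = kkklk$ljllklkkkl
  rot[11] = kklk$ljllklkkklk
  rot[12] = klk$ljllklkkklkk
  rot[13] = lk$ljllklkkklkkk
  rot[14] = k$ljllklkkklkkkl
  rot[15] = $ljllklkkklkkklk
Sorted (with $ < everything):
  sorted[0] = $ljllklkkklkkklk  (last char: 'k')
  sorted[1] = jllklkkklkkklk$l  (last char: 'l')
  sorted[2] = k$ljllklkkklkkkl  (last char: 'l')
  sorted[3] = kkklk$ljllklkkkl  (last char: 'l')
  sorted[4] = kkklkkklk$ljllkl  (last char: 'l')
  sorted[5] = kklk$ljllklkkklk  (last char: 'k')
  sorted[6] = kklkkklk$ljllklk  (last char: 'k')
  sorted[7] = klk$ljllklkkklkk  (last char: 'k')
  sorted[8] = klkkklk$ljllklkk  (last char: 'k')
  sorted[9] = klkkklkkklk$ljll  (last char: 'l')
  sorted[10] = ljllklkkklkkklk$  (last char: '$')
  sorted[11] = lk$ljllklkkklkkk  (last char: 'k')
  sorted[12] = lkkklk$ljllklkkk  (last char: 'k')
  sorted[13] = lkkklkkklk$ljllk  (last char: 'k')
  sorted[14] = lklkkklkkklk$ljl  (last char: 'l')
  sorted[15] = llklkkklkkklk$lj  (last char: 'j')
Last column: kllllkkkkl$kkklj
Original string S is at sorted index 10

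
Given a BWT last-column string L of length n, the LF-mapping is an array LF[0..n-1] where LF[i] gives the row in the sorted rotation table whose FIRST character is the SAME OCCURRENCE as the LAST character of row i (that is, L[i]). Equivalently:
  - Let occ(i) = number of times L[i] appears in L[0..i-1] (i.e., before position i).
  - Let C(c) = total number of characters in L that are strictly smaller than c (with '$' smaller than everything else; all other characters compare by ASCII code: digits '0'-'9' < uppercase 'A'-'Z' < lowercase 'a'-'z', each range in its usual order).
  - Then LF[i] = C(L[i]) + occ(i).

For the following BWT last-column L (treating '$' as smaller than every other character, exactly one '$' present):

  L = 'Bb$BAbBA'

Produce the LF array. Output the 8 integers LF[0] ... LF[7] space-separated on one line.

Char counts: '$':1, 'A':2, 'B':3, 'b':2
C (first-col start): C('$')=0, C('A')=1, C('B')=3, C('b')=6
L[0]='B': occ=0, LF[0]=C('B')+0=3+0=3
L[1]='b': occ=0, LF[1]=C('b')+0=6+0=6
L[2]='$': occ=0, LF[2]=C('$')+0=0+0=0
L[3]='B': occ=1, LF[3]=C('B')+1=3+1=4
L[4]='A': occ=0, LF[4]=C('A')+0=1+0=1
L[5]='b': occ=1, LF[5]=C('b')+1=6+1=7
L[6]='B': occ=2, LF[6]=C('B')+2=3+2=5
L[7]='A': occ=1, LF[7]=C('A')+1=1+1=2

Answer: 3 6 0 4 1 7 5 2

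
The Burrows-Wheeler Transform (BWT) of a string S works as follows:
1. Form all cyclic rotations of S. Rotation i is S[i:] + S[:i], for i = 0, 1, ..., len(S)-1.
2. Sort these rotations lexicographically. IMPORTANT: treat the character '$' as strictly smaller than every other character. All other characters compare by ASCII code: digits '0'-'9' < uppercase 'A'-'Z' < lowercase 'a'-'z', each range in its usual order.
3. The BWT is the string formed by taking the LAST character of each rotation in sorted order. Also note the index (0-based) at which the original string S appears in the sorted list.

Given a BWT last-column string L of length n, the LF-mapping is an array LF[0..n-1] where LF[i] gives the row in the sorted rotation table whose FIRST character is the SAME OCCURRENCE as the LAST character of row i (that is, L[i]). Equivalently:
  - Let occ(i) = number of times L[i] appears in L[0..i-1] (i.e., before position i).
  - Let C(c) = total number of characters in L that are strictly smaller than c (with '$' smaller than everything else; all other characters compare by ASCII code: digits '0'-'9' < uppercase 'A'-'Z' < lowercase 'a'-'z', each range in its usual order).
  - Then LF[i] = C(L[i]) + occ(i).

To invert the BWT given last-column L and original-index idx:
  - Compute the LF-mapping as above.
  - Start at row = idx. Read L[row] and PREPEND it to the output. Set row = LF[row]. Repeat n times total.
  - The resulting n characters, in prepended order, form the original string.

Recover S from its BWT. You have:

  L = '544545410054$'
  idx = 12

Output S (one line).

LF mapping: 9 4 5 10 6 11 7 3 1 2 12 8 0
Walk LF starting at row 12, prepending L[row]:
  step 1: row=12, L[12]='$', prepend. Next row=LF[12]=0
  step 2: row=0, L[0]='5', prepend. Next row=LF[0]=9
  step 3: row=9, L[9]='0', prepend. Next row=LF[9]=2
  step 4: row=2, L[2]='4', prepend. Next row=LF[2]=5
  step 5: row=5, L[5]='5', prepend. Next row=LF[5]=11
  step 6: row=11, L[11]='4', prepend. Next row=LF[11]=8
  step 7: row=8, L[8]='0', prepend. Next row=LF[8]=1
  step 8: row=1, L[1]='4', prepend. Next row=LF[1]=4
  step 9: row=4, L[4]='4', prepend. Next row=LF[4]=6
  step 10: row=6, L[6]='4', prepend. Next row=LF[6]=7
  step 11: row=7, L[7]='1', prepend. Next row=LF[7]=3
  step 12: row=3, L[3]='5', prepend. Next row=LF[3]=10
  step 13: row=10, L[10]='5', prepend. Next row=LF[10]=12
Reversed output: 551444045405$

Answer: 551444045405$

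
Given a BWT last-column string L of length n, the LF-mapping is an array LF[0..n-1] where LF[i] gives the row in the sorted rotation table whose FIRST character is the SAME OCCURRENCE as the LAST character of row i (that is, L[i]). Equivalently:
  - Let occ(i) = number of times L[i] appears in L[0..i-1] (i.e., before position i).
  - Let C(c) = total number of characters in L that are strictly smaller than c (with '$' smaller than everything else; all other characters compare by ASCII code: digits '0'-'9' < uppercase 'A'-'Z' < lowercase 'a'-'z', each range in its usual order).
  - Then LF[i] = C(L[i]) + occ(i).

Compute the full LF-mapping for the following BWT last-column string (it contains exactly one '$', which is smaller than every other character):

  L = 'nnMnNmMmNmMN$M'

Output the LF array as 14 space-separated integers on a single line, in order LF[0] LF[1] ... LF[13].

Char counts: '$':1, 'M':4, 'N':3, 'm':3, 'n':3
C (first-col start): C('$')=0, C('M')=1, C('N')=5, C('m')=8, C('n')=11
L[0]='n': occ=0, LF[0]=C('n')+0=11+0=11
L[1]='n': occ=1, LF[1]=C('n')+1=11+1=12
L[2]='M': occ=0, LF[2]=C('M')+0=1+0=1
L[3]='n': occ=2, LF[3]=C('n')+2=11+2=13
L[4]='N': occ=0, LF[4]=C('N')+0=5+0=5
L[5]='m': occ=0, LF[5]=C('m')+0=8+0=8
L[6]='M': occ=1, LF[6]=C('M')+1=1+1=2
L[7]='m': occ=1, LF[7]=C('m')+1=8+1=9
L[8]='N': occ=1, LF[8]=C('N')+1=5+1=6
L[9]='m': occ=2, LF[9]=C('m')+2=8+2=10
L[10]='M': occ=2, LF[10]=C('M')+2=1+2=3
L[11]='N': occ=2, LF[11]=C('N')+2=5+2=7
L[12]='$': occ=0, LF[12]=C('$')+0=0+0=0
L[13]='M': occ=3, LF[13]=C('M')+3=1+3=4

Answer: 11 12 1 13 5 8 2 9 6 10 3 7 0 4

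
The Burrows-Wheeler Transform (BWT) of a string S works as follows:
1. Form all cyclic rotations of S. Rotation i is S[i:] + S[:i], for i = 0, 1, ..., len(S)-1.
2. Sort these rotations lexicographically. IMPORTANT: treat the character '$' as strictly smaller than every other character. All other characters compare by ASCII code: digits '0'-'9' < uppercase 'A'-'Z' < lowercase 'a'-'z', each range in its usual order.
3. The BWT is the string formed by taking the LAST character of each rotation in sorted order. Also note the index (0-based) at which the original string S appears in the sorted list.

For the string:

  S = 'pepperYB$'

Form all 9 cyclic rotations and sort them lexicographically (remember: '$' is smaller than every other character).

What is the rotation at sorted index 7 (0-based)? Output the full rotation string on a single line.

All 9 rotations (rotation i = S[i:]+S[:i]):
  rot[0] = pepperYB$
  rot[1] = epperYB$p
  rot[2] = pperYB$pe
  rot[3] = perYB$pep
  rot[4] = erYB$pepp
  rot[5] = rYB$peppe
  rot[6] = YB$pepper
  rot[7] = B$pepperY
  rot[8] = $pepperYB
Sorted (with $ < everything):
  sorted[0] = $pepperYB
  sorted[1] = B$pepperY
  sorted[2] = YB$pepper
  sorted[3] = epperYB$p
  sorted[4] = erYB$pepp
  sorted[5] = pepperYB$
  sorted[6] = perYB$pep
  sorted[7] = pperYB$pe
  sorted[8] = rYB$peppe
sorted[7] = pperYB$pe

Answer: pperYB$pe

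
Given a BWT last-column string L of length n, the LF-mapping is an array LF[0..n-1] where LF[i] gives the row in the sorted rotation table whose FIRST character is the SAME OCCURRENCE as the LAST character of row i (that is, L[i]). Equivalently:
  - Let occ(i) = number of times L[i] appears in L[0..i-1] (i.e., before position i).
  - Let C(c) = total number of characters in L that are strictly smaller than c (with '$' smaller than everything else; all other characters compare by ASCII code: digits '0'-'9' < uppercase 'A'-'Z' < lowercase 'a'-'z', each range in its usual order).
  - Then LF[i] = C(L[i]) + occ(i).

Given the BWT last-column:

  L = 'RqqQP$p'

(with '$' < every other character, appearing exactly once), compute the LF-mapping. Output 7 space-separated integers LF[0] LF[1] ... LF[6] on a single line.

Answer: 3 5 6 2 1 0 4

Derivation:
Char counts: '$':1, 'P':1, 'Q':1, 'R':1, 'p':1, 'q':2
C (first-col start): C('$')=0, C('P')=1, C('Q')=2, C('R')=3, C('p')=4, C('q')=5
L[0]='R': occ=0, LF[0]=C('R')+0=3+0=3
L[1]='q': occ=0, LF[1]=C('q')+0=5+0=5
L[2]='q': occ=1, LF[2]=C('q')+1=5+1=6
L[3]='Q': occ=0, LF[3]=C('Q')+0=2+0=2
L[4]='P': occ=0, LF[4]=C('P')+0=1+0=1
L[5]='$': occ=0, LF[5]=C('$')+0=0+0=0
L[6]='p': occ=0, LF[6]=C('p')+0=4+0=4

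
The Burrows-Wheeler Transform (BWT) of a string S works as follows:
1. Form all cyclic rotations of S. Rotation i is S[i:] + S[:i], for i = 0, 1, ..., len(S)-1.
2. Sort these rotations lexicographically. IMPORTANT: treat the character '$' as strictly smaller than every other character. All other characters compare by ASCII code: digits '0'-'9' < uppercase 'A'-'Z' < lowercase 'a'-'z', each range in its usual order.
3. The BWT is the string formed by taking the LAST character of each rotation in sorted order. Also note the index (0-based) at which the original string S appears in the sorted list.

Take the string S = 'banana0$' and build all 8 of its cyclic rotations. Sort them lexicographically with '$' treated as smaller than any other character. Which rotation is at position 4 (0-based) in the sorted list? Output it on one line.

Answer: anana0$b

Derivation:
All 8 rotations (rotation i = S[i:]+S[:i]):
  rot[0] = banana0$
  rot[1] = anana0$b
  rot[2] = nana0$ba
  rot[3] = ana0$ban
  rot[4] = na0$bana
  rot[5] = a0$banan
  rot[6] = 0$banana
  rot[7] = $banana0
Sorted (with $ < everything):
  sorted[0] = $banana0
  sorted[1] = 0$banana
  sorted[2] = a0$banan
  sorted[3] = ana0$ban
  sorted[4] = anana0$b
  sorted[5] = banana0$
  sorted[6] = na0$bana
  sorted[7] = nana0$ba
sorted[4] = anana0$b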